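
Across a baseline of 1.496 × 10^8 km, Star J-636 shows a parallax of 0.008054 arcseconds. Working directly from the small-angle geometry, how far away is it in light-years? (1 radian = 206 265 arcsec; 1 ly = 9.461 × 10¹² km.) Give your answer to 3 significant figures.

θ = 0.008054″ = 0.008054/206265 = 3.9047 × 10^-8 rad.
d = B/θ = (1.496 × 10^8) / (3.9047 × 10^-8) = 3.8313 × 10^15 km = (3.8313 × 10^15) / (9.461 × 10^12) ly = 404.96 ly.

405 ly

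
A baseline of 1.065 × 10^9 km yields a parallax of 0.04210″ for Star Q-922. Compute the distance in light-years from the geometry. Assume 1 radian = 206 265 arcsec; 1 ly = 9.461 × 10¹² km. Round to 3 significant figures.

552 ly

θ = 0.04210″ = 0.04210/206265 = 2.0411 × 10^-7 rad.
d = B/θ = (1.065 × 10^9) / (2.0411 × 10^-7) = 5.2178 × 10^15 km = (5.2178 × 10^15) / (9.461 × 10^12) ly = 551.51 ly.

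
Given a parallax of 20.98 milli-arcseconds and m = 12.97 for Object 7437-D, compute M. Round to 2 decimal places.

d = 1/p = 1/0.02098″ = 47.664 pc.
m − M = 5 log₁₀(47.664) − 5 = 8.3910 − 5 = 3.3910.
M = m − (m − M) = 12.97 − 3.3910 = 9.58.

M = 9.58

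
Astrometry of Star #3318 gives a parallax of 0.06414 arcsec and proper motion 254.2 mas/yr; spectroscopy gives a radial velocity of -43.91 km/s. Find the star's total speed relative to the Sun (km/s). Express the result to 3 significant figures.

d = 1/p = 1/0.06414″ = 15.591 pc.
μ = 254.2 mas/yr = 0.2542 ″/yr.
v_t = 4.740 μ d = 4.740 × 0.2542 × 15.591 = 18.786 km/s.
v = √(v_r² + v_t²) = √((-43.91)² + 18.786²) = √2281 = 47.76 km/s.

47.8 km/s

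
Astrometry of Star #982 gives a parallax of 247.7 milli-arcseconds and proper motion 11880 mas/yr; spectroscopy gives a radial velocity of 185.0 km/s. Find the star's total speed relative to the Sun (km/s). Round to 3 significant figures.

d = 1/p = 1/0.2477″ = 4.0371 pc.
μ = 11880 mas/yr = 11.88 ″/yr.
v_t = 4.740 μ d = 4.740 × 11.88 × 4.0371 = 227.33 km/s.
v = √(v_r² + v_t²) = √(185.0² + 227.33²) = √85903.9 = 293.09 km/s.

293 km/s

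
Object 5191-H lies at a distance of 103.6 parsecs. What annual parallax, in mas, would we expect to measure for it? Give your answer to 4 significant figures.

p = 1/d = 1/103.6 = 0.0096525 arcsec.
= 0.0096525 × 1000 = 9.6525 mas.

9.653 mas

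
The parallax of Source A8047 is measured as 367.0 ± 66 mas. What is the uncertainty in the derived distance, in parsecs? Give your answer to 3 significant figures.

0.490 pc

d = 1/p, so σ_d = σ_p / p².
σ_d = 0.0660 / (0.3670)² = 0.0660 / 0.13469 = 0.49001 pc.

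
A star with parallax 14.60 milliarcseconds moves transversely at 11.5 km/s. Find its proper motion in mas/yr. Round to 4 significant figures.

35.42 mas/yr

d = 1/p = 1/0.01460″ = 68.493 pc.
μ = v_t / (4.74 d) = 11.5 / (4.74 × 68.493) = 11.5 / 324.66 = 0.035422 ″/yr = 35.422 mas/yr.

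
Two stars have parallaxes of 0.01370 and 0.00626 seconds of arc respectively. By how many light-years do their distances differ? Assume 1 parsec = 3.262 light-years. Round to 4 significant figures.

283.0 ly

d_A = 1/0.01370″ = 72.993 pc; d_B = 1/0.006260″ = 159.74 pc.
|d_B − d_A| = |159.74 − 72.993| = 86.747 pc = 86.747 × 3.262 ly = 282.97 ly.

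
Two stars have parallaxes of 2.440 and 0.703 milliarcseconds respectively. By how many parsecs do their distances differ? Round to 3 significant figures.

1010 pc

d_A = 1/0.002440″ = 409.84 pc; d_B = 1/0.0007030″ = 1422.5 pc.
|d_B − d_A| = |1422.5 − 409.84| = 1012.7 pc.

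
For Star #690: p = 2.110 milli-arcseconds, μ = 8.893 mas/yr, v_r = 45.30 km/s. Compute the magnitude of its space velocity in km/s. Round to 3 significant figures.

49.5 km/s

d = 1/p = 1/0.002110″ = 473.93 pc.
μ = 8.893 mas/yr = 0.008893 ″/yr.
v_t = 4.740 μ d = 4.740 × 0.008893 × 473.93 = 19.977 km/s.
v = √(v_r² + v_t²) = √(45.30² + 19.977²) = √2451.17 = 49.509 km/s.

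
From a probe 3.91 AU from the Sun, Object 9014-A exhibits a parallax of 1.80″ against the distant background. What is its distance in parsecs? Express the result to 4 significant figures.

2.172 pc

With baseline B (in AU) and parallax p (in arcsec), d = B/p parsecs.
d = 3.91 / 1.80 = 2.1722 pc.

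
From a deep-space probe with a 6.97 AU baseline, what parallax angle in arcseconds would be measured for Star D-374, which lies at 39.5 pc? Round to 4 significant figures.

p (arcsec) = B (AU) / d (pc).
p = 6.97 / 39.5 = 0.17646 arcsec.

0.1765 arcsec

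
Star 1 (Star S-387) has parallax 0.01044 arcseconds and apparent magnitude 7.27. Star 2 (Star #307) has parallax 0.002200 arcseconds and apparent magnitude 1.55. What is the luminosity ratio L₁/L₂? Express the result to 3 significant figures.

L₁/L₂ = 0.000229

d₁ = 1/p₁ = 1/0.01044″ = 95.785 pc; d₂ = 1/p₂ = 1/0.002200″ = 454.55 pc.
M₁ = m₁ − 5 log₁₀ d₁ + 5 = 7.27 − 9.9065 + 5 = 2.3635.
M₂ = 1.55 − 13.2879 + 5 = -6.7379.
L₁/L₂ = 10^(0.4(M₂ − M₁)) = 10^(0.4 × (-9.1014)) = 10^(-3.64056) = 0.00022879.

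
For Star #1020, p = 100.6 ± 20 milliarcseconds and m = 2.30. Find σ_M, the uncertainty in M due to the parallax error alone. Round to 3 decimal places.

σ_M = 0.432 mag

M = m − 5 log₁₀ d + 5 = m + 5 log₁₀ p + 5, so ∂M/∂p = 5/(p ln 10).
σ_M = (5/ln 10) · (σ_p/p) = 2.1715 × 20/100.6 = 2.1715 × 0.19881 = 0.43172.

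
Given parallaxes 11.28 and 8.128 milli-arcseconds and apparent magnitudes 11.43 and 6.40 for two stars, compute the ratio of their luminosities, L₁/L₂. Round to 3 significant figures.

L₁/L₂ = 0.00505

d₁ = 1/p₁ = 1/0.01128″ = 88.652 pc; d₂ = 1/p₂ = 1/0.008128″ = 123.03 pc.
M₁ = m₁ − 5 log₁₀ d₁ + 5 = 11.43 − 9.7384 + 5 = 6.6916.
M₂ = 6.40 − 10.4501 + 5 = 0.9499.
L₁/L₂ = 10^(0.4(M₂ − M₁)) = 10^(0.4 × (-5.7417)) = 10^(-2.29668) = 0.0050503.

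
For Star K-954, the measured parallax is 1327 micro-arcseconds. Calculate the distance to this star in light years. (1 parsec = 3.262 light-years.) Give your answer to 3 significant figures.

2460 light years

p = 1327 micro-arcseconds = 0.001327 arcsec.
d = 1/p = 1/0.001327 = 753.58 pc.
In light-years: 753.58 × 3.262 = 2458.2 ly.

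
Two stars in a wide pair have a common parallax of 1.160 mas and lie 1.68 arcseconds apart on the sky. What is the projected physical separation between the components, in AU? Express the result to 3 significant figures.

1450 AU

d = 1/p = 1/0.001160″ = 862.07 pc.
At distance d (pc), an angle of θ arcsec spans θ·d AU: s = 1.68 × 862.07 = 1448.3 AU.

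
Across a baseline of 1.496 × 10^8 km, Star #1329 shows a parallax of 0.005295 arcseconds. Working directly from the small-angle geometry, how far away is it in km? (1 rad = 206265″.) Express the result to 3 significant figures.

θ = 0.005295″ = 0.005295/206265 = 2.5671 × 10^-8 rad.
d = B/θ = (1.496 × 10^8) / (2.5671 × 10^-8) = 5.8276 × 10^15 km.

5.83 × 10^15 km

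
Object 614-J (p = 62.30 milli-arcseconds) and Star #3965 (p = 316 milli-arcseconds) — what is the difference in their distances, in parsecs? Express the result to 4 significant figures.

d_A = 1/0.06230″ = 16.051 pc; d_B = 1/0.3160″ = 3.1646 pc.
|d_B − d_A| = |3.1646 − 16.051| = 12.886 pc.

12.89 pc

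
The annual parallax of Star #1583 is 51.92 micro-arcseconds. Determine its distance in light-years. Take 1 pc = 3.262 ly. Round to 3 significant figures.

p = 51.92 micro-arcseconds = 0.00005192 arcsec.
d = 1/p = 1/0.00005192 = 19260 pc.
In light-years: 19260 × 3.262 = 62826 ly.

62800 light years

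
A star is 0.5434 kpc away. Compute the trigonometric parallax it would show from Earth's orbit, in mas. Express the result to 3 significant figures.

1.84 mas

d = 0.5434 kpc = 543.4 pc.
p = 1/d = 1/543.4 = 0.0018403 arcsec.
= 0.0018403 × 1000 = 1.8403 mas.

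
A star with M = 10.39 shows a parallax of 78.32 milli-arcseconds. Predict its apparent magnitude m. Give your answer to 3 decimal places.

d = 1/p = 1/0.07832″ = 12.768 pc.
m − M = 5 log₁₀ d − 5 = 5 log₁₀(12.768) − 5 = 5.5306 − 5 = 0.5306.
m = M + (m − M) = 10.39 + 0.5306 = 10.921.

m = 10.921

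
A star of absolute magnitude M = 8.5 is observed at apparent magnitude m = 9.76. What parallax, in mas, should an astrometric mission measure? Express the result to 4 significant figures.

55.98 mas

m − M = 9.76 − 8.5 = 1.26.
d = 10^((m−M)/5 + 1) = 10^1.252 = 17.865 pc.
p = 1/d = 1/17.865 = 0.055975 arcsec = 55.975 mas.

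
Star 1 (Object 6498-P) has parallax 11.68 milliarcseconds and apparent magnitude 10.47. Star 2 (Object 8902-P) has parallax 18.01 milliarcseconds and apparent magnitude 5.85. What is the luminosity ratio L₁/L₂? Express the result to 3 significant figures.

L₁/L₂ = 0.0337

d₁ = 1/p₁ = 1/0.01168″ = 85.616 pc; d₂ = 1/p₂ = 1/0.01801″ = 55.525 pc.
M₁ = m₁ − 5 log₁₀ d₁ + 5 = 10.47 − 9.6628 + 5 = 5.8072.
M₂ = 5.85 − 8.7224 + 5 = 2.1276.
L₁/L₂ = 10^(0.4(M₂ − M₁)) = 10^(0.4 × (-3.6796)) = 10^(-1.47184) = 0.033741.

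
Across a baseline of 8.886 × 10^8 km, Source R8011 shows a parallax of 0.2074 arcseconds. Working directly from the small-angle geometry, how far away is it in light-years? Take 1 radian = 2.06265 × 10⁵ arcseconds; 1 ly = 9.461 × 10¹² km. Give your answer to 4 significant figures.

θ = 0.2074″ = 0.2074/206265 = 1.0055 × 10^-6 rad.
d = B/θ = (8.886 × 10^8) / (1.0055 × 10^-6) = 8.8374 × 10^14 km = (8.8374 × 10^14) / (9.461 × 10^12) ly = 93.409 ly.

93.41 ly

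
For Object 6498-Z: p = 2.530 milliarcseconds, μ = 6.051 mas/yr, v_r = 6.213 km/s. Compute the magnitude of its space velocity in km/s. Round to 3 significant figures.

12.9 km/s

d = 1/p = 1/0.002530″ = 395.26 pc.
μ = 6.051 mas/yr = 0.006051 ″/yr.
v_t = 4.740 μ d = 4.740 × 0.006051 × 395.26 = 11.337 km/s.
v = √(v_r² + v_t²) = √(6.213² + 11.337²) = √167.129 = 12.928 km/s.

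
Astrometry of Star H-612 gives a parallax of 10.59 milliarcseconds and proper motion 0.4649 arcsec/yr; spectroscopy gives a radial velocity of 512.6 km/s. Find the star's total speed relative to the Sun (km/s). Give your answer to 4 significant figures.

d = 1/p = 1/0.01059″ = 94.429 pc.
v_t = 4.740 μ d = 4.740 × 0.4649 × 94.429 = 208.09 km/s.
v = √(v_r² + v_t²) = √(512.6² + 208.09²) = √306060 = 553.23 km/s.

553.2 km/s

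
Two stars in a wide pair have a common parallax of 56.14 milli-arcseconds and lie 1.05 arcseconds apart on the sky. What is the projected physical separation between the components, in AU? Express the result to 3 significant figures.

d = 1/p = 1/0.05614″ = 17.813 pc.
At distance d (pc), an angle of θ arcsec spans θ·d AU: s = 1.05 × 17.813 = 18.704 AU.

18.7 AU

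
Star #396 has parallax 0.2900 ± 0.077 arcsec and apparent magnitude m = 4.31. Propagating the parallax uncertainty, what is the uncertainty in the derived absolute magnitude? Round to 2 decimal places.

σ_M = 0.58 mag

M = m − 5 log₁₀ d + 5 = m + 5 log₁₀ p + 5, so ∂M/∂p = 5/(p ln 10).
σ_M = (5/ln 10) · (σ_p/p) = 2.1715 × 0.077/0.2900 = 2.1715 × 0.26552 = 0.57658.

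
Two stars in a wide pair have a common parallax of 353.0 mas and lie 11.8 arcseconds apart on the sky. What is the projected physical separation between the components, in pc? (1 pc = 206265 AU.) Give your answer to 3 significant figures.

d = 1/p = 1/0.3530″ = 2.8329 pc.
At distance d (pc), an angle of θ arcsec spans θ·d AU: s = 11.8 × 2.8329 = 33.428 AU.
= 33.428 / 206265 = 0.00016206 pc.

0.000162 pc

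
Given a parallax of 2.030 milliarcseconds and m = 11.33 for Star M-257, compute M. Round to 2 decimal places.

M = 2.87

d = 1/p = 1/0.002030″ = 492.61 pc.
m − M = 5 log₁₀(492.61) − 5 = 13.4625 − 5 = 8.4625.
M = m − (m − M) = 11.33 − 8.4625 = 2.87.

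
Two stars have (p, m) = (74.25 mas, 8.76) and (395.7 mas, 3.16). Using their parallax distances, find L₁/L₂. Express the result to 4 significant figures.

L₁/L₂ = 0.1634

d₁ = 1/p₁ = 1/0.07425″ = 13.468 pc; d₂ = 1/p₂ = 1/0.3957″ = 2.5272 pc.
M₁ = m₁ − 5 log₁₀ d₁ + 5 = 8.76 − 5.6465 + 5 = 8.1135.
M₂ = 3.16 − 2.0132 + 5 = 6.1468.
L₁/L₂ = 10^(0.4(M₂ − M₁)) = 10^(0.4 × (-1.9667)) = 10^(-0.78668) = 0.16343.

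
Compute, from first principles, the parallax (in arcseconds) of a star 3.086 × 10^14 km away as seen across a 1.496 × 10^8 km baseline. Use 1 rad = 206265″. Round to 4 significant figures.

θ ≈ B/d = (1.496 × 10^8) / (3.086 × 10^14) = 4.8477 × 10^-7 rad.
In arcseconds: 4.8477 × 10^-7 × 206265 = 0.099991″.

0.09999 arcsec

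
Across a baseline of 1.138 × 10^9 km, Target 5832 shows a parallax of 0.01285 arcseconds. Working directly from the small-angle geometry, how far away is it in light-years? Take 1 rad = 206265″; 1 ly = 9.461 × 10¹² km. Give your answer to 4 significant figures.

θ = 0.01285″ = 0.01285/206265 = 6.2298 × 10^-8 rad.
d = B/θ = (1.138 × 10^9) / (6.2298 × 10^-8) = 1.8267 × 10^16 km = (1.8267 × 10^16) / (9.461 × 10^12) ly = 1930.8 ly.

1931 ly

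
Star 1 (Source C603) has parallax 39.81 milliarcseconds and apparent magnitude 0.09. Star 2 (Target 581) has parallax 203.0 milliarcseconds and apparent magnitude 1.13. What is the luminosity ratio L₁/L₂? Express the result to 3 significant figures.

L₁/L₂ = 67.8

d₁ = 1/p₁ = 1/0.03981″ = 25.119 pc; d₂ = 1/p₂ = 1/0.2030″ = 4.9261 pc.
M₁ = m₁ − 5 log₁₀ d₁ + 5 = 0.09 − 7.0000 + 5 = -1.9100.
M₂ = 1.13 − 3.4625 + 5 = 2.6675.
L₁/L₂ = 10^(0.4(M₂ − M₁)) = 10^(0.4 × 4.5775) = 10^1.83100 = 67.764.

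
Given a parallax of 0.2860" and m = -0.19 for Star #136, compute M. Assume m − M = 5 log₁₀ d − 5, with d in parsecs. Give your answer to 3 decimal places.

M = 2.092

d = 1/p = 1/0.2860″ = 3.4965 pc.
m − M = 5 log₁₀(3.4965) − 5 = 2.7182 − 5 = -2.2818.
M = m − (m − M) = -0.19 − (-2.2818) = 2.092.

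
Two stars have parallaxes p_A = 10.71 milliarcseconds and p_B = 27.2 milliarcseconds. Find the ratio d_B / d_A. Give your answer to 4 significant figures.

0.3938

Since d = 1/p, d_B/d_A = p_A/p_B.
= 10.71 / 27.2 = 0.39375.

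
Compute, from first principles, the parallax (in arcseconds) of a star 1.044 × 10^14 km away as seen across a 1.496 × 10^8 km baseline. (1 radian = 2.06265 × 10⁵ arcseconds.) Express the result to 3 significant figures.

0.296 arcsec

θ ≈ B/d = (1.496 × 10^8) / (1.044 × 10^14) = 1.4330 × 10^-6 rad.
In arcseconds: 1.4330 × 10^-6 × 206265 = 0.29558″.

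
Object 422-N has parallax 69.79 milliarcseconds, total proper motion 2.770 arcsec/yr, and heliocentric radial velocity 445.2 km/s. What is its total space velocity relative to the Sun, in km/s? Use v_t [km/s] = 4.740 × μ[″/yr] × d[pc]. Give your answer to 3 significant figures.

d = 1/p = 1/0.06979″ = 14.329 pc.
v_t = 4.740 μ d = 4.740 × 2.770 × 14.329 = 188.14 km/s.
v = √(v_r² + v_t²) = √(445.2² + 188.14²) = √233600 = 483.32 km/s.

483 km/s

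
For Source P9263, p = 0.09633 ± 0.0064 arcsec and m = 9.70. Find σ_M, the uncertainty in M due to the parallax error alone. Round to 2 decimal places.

M = m − 5 log₁₀ d + 5 = m + 5 log₁₀ p + 5, so ∂M/∂p = 5/(p ln 10).
σ_M = (5/ln 10) · (σ_p/p) = 2.1715 × 0.0064/0.09633 = 2.1715 × 0.066438 = 0.14427.

σ_M = 0.14 mag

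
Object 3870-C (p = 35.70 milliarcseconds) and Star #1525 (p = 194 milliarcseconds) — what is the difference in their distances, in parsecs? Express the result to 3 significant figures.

22.9 pc

d_A = 1/0.03570″ = 28.011 pc; d_B = 1/0.1940″ = 5.1546 pc.
|d_B − d_A| = |5.1546 − 28.011| = 22.856 pc.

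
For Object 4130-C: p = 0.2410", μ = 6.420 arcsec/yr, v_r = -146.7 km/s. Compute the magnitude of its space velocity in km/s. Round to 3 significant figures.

d = 1/p = 1/0.2410″ = 4.1494 pc.
v_t = 4.740 μ d = 4.740 × 6.420 × 4.1494 = 126.27 km/s.
v = √(v_r² + v_t²) = √((-146.7)² + 126.27²) = √37465 = 193.56 km/s.

194 km/s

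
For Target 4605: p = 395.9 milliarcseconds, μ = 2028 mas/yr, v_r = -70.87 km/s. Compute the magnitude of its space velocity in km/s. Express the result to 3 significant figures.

74.9 km/s

d = 1/p = 1/0.3959″ = 2.5259 pc.
μ = 2028 mas/yr = 2.028 ″/yr.
v_t = 4.740 μ d = 4.740 × 2.028 × 2.5259 = 24.281 km/s.
v = √(v_r² + v_t²) = √((-70.87)² + 24.281²) = √5612.12 = 74.914 km/s.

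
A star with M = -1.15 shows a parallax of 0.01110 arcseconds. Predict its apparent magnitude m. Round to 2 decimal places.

m = 3.62

d = 1/p = 1/0.01110″ = 90.09 pc.
m − M = 5 log₁₀ d − 5 = 5 log₁₀(90.09) − 5 = 9.7734 − 5 = 4.7734.
m = M + (m − M) = -1.15 + 4.7734 = 3.62.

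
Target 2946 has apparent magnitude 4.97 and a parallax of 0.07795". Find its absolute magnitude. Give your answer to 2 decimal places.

M = 4.43

d = 1/p = 1/0.07795″ = 12.829 pc.
m − M = 5 log₁₀(12.829) − 5 = 5.5410 − 5 = 0.5410.
M = m − (m − M) = 4.97 − 0.5410 = 4.43.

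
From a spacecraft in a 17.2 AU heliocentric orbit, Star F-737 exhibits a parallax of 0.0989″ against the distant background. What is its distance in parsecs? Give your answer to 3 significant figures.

With baseline B (in AU) and parallax p (in arcsec), d = B/p parsecs.
d = 17.2 / 0.0989 = 173.91 pc.

174 pc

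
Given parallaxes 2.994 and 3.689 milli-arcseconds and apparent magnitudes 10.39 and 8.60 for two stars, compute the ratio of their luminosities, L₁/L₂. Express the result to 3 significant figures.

d₁ = 1/p₁ = 1/0.002994″ = 334 pc; d₂ = 1/p₂ = 1/0.003689″ = 271.08 pc.
M₁ = m₁ − 5 log₁₀ d₁ + 5 = 10.39 − 12.6187 + 5 = 2.7713.
M₂ = 8.60 − 12.1655 + 5 = 1.4345.
L₁/L₂ = 10^(0.4(M₂ − M₁)) = 10^(0.4 × (-1.3368)) = 10^(-0.53472) = 0.29193.

L₁/L₂ = 0.292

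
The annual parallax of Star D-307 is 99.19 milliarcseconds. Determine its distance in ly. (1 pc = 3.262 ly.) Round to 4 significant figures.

32.89 ly

p = 99.19 milliarcseconds = 0.09919 arcsec.
d = 1/p = 1/0.09919 = 10.082 pc.
In light-years: 10.082 × 3.262 = 32.887 ly.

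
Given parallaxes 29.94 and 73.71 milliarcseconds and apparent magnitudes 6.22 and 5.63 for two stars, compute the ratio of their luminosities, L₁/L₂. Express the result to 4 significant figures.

d₁ = 1/p₁ = 1/0.02994″ = 33.4 pc; d₂ = 1/p₂ = 1/0.07371″ = 13.567 pc.
M₁ = m₁ − 5 log₁₀ d₁ + 5 = 6.22 − 7.6187 + 5 = 3.6013.
M₂ = 5.63 − 5.6624 + 5 = 4.9676.
L₁/L₂ = 10^(0.4(M₂ − M₁)) = 10^(0.4 × 1.3663) = 10^0.54652 = 3.5198.

L₁/L₂ = 3.520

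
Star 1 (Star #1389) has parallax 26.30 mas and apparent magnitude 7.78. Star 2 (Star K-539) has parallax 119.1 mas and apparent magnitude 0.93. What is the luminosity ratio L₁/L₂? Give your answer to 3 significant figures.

d₁ = 1/p₁ = 1/0.02630″ = 38.023 pc; d₂ = 1/p₂ = 1/0.1191″ = 8.3963 pc.
M₁ = m₁ − 5 log₁₀ d₁ + 5 = 7.78 − 7.9002 + 5 = 4.8798.
M₂ = 0.93 − 4.6204 + 5 = 1.3096.
L₁/L₂ = 10^(0.4(M₂ − M₁)) = 10^(0.4 × (-3.5702)) = 10^(-1.42808) = 0.037318.

L₁/L₂ = 0.0373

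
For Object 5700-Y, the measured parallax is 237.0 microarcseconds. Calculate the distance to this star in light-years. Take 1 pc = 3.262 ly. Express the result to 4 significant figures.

p = 237.0 microarcseconds = 0.0002370 arcsec.
d = 1/p = 1/0.0002370 = 4219.4 pc.
In light-years: 4219.4 × 3.262 = 13764 ly.

13760 light years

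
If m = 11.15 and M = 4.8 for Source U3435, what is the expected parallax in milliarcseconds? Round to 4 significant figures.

m − M = 11.15 − 4.8 = 6.35.
d = 10^((m−M)/5 + 1) = 10^2.270 = 186.21 pc.
p = 1/d = 1/186.21 = 0.0053703 arcsec = 5.3703 mas.

5.370 mas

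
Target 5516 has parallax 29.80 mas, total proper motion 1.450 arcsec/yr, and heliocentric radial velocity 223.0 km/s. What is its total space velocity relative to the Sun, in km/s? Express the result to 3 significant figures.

321 km/s

d = 1/p = 1/0.02980″ = 33.557 pc.
v_t = 4.740 μ d = 4.740 × 1.450 × 33.557 = 230.64 km/s.
v = √(v_r² + v_t²) = √(223.0² + 230.64²) = √102924 = 320.82 km/s.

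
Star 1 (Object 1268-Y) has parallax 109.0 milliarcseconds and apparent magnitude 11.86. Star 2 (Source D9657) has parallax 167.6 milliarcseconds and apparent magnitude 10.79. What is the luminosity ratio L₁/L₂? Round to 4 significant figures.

d₁ = 1/p₁ = 1/0.1090″ = 9.1743 pc; d₂ = 1/p₂ = 1/0.1676″ = 5.9666 pc.
M₁ = m₁ − 5 log₁₀ d₁ + 5 = 11.86 − 4.8129 + 5 = 12.0471.
M₂ = 10.79 − 3.8786 + 5 = 11.9114.
L₁/L₂ = 10^(0.4(M₂ − M₁)) = 10^(0.4 × (-0.1357)) = 10^(-0.05428) = 0.88251.

L₁/L₂ = 0.8825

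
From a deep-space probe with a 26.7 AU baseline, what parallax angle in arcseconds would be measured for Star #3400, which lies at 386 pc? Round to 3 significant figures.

p (arcsec) = B (AU) / d (pc).
p = 26.7 / 386 = 0.069171 arcsec.

0.0692 arcsec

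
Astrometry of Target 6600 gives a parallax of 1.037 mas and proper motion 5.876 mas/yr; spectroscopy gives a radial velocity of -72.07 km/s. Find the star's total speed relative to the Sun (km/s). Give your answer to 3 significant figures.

d = 1/p = 1/0.001037″ = 964.32 pc.
μ = 5.876 mas/yr = 0.005876 ″/yr.
v_t = 4.740 μ d = 4.740 × 0.005876 × 964.32 = 26.858 km/s.
v = √(v_r² + v_t²) = √((-72.07)² + 26.858²) = √5915.44 = 76.912 km/s.

76.9 km/s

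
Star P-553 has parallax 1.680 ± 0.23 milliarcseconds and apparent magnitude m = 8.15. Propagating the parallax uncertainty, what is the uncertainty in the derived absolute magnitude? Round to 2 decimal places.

M = m − 5 log₁₀ d + 5 = m + 5 log₁₀ p + 5, so ∂M/∂p = 5/(p ln 10).
σ_M = (5/ln 10) · (σ_p/p) = 2.1715 × 0.23/1.680 = 2.1715 × 0.1369 = 0.29728.

σ_M = 0.30 mag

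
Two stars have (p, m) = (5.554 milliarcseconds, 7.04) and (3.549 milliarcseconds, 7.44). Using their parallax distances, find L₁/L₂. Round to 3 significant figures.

d₁ = 1/p₁ = 1/0.005554″ = 180.05 pc; d₂ = 1/p₂ = 1/0.003549″ = 281.77 pc.
M₁ = m₁ − 5 log₁₀ d₁ + 5 = 7.04 − 11.2770 + 5 = 0.7630.
M₂ = 7.44 − 12.2495 + 5 = 0.1905.
L₁/L₂ = 10^(0.4(M₂ − M₁)) = 10^(0.4 × (-0.5725)) = 10^(-0.22900) = 0.5902.

L₁/L₂ = 0.590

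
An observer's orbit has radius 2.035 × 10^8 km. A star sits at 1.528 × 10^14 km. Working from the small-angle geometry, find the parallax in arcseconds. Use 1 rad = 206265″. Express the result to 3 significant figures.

0.275 arcsec

θ ≈ B/d = (2.035 × 10^8) / (1.528 × 10^14) = 1.3318 × 10^-6 rad.
In arcseconds: 1.3318 × 10^-6 × 206265 = 0.2747″.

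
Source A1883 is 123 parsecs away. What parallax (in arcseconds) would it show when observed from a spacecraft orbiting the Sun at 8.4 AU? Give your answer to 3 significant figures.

p (arcsec) = B (AU) / d (pc).
p = 8.4 / 123 = 0.068293 arcsec.

0.0683 arcsec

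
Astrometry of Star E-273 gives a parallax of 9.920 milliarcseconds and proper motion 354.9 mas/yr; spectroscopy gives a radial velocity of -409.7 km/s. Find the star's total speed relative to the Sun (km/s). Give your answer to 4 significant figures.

443.4 km/s

d = 1/p = 1/0.009920″ = 100.81 pc.
μ = 354.9 mas/yr = 0.3549 ″/yr.
v_t = 4.740 μ d = 4.740 × 0.3549 × 100.81 = 169.59 km/s.
v = √(v_r² + v_t²) = √((-409.7)² + 169.59²) = √196615 = 443.41 km/s.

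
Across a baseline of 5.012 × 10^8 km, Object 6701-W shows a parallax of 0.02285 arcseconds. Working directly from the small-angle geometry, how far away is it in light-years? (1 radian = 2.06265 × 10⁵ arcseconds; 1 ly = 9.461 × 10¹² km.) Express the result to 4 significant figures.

θ = 0.02285″ = 0.02285/206265 = 1.1078 × 10^-7 rad.
d = B/θ = (5.012 × 10^8) / (1.1078 × 10^-7) = 4.5243 × 10^15 km = (4.5243 × 10^15) / (9.461 × 10^12) ly = 478.21 ly.

478.2 ly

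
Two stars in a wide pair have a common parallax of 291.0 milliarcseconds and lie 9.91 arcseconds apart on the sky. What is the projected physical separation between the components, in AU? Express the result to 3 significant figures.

34.1 AU

d = 1/p = 1/0.2910″ = 3.4364 pc.
At distance d (pc), an angle of θ arcsec spans θ·d AU: s = 9.91 × 3.4364 = 34.055 AU.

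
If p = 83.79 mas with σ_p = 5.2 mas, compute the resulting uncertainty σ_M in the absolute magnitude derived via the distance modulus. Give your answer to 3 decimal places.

σ_M = 0.135 mag

M = m − 5 log₁₀ d + 5 = m + 5 log₁₀ p + 5, so ∂M/∂p = 5/(p ln 10).
σ_M = (5/ln 10) · (σ_p/p) = 2.1715 × 5.2/83.79 = 2.1715 × 0.06206 = 0.13476.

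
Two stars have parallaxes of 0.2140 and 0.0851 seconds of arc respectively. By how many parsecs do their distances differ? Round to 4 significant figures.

d_A = 1/0.2140″ = 4.6729 pc; d_B = 1/0.08510″ = 11.751 pc.
|d_B − d_A| = |11.751 − 4.6729| = 7.0781 pc.

7.078 pc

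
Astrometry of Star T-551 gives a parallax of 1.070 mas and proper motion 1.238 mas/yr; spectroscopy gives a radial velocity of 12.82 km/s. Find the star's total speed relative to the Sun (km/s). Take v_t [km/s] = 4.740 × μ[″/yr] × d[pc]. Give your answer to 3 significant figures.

d = 1/p = 1/0.001070″ = 934.58 pc.
μ = 1.238 mas/yr = 0.001238 ″/yr.
v_t = 4.740 μ d = 4.740 × 0.001238 × 934.58 = 5.4842 km/s.
v = √(v_r² + v_t²) = √(12.82² + 5.4842²) = √194.429 = 13.944 km/s.

13.9 km/s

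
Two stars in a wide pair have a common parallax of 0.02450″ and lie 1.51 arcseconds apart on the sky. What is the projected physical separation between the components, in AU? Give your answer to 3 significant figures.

61.6 AU

d = 1/p = 1/0.02450″ = 40.816 pc.
At distance d (pc), an angle of θ arcsec spans θ·d AU: s = 1.51 × 40.816 = 61.632 AU.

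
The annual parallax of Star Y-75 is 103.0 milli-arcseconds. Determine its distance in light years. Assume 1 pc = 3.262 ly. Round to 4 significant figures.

31.67 light years

p = 103.0 milli-arcseconds = 0.1030 arcsec.
d = 1/p = 1/0.1030 = 9.7087 pc.
In light-years: 9.7087 × 3.262 = 31.67 ly.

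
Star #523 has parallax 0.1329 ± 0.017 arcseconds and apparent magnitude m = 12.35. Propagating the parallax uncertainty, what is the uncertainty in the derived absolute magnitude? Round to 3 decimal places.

σ_M = 0.278 mag

M = m − 5 log₁₀ d + 5 = m + 5 log₁₀ p + 5, so ∂M/∂p = 5/(p ln 10).
σ_M = (5/ln 10) · (σ_p/p) = 2.1715 × 0.017/0.1329 = 2.1715 × 0.12792 = 0.27778.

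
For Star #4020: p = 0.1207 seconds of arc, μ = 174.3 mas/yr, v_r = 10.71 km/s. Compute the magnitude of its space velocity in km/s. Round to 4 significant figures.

d = 1/p = 1/0.1207″ = 8.285 pc.
μ = 174.3 mas/yr = 0.1743 ″/yr.
v_t = 4.740 μ d = 4.740 × 0.1743 × 8.285 = 6.8449 km/s.
v = √(v_r² + v_t²) = √(10.71² + 6.8449²) = √161.557 = 12.711 km/s.

12.71 km/s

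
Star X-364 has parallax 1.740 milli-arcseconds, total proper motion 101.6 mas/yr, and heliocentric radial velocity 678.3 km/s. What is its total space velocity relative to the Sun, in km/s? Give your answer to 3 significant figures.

d = 1/p = 1/0.001740″ = 574.71 pc.
μ = 101.6 mas/yr = 0.1016 ″/yr.
v_t = 4.740 μ d = 4.740 × 0.1016 × 574.71 = 276.77 km/s.
v = √(v_r² + v_t²) = √(678.3² + 276.77²) = √536693 = 732.59 km/s.

733 km/s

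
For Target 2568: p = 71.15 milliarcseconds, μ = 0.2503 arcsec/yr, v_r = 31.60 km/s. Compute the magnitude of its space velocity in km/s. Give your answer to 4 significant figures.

35.73 km/s

d = 1/p = 1/0.07115″ = 14.055 pc.
v_t = 4.740 μ d = 4.740 × 0.2503 × 14.055 = 16.675 km/s.
v = √(v_r² + v_t²) = √(31.60² + 16.675²) = √1276.62 = 35.73 km/s.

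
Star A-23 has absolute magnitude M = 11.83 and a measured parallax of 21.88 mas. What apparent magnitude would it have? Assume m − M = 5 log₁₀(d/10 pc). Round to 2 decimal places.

m = 15.13

d = 1/p = 1/0.02188″ = 45.704 pc.
m − M = 5 log₁₀ d − 5 = 5 log₁₀(45.704) − 5 = 8.2998 − 5 = 3.2998.
m = M + (m − M) = 11.83 + 3.2998 = 15.13.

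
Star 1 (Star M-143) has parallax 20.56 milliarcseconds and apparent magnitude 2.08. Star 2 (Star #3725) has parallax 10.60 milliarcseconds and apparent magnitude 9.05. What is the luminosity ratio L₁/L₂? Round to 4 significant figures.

d₁ = 1/p₁ = 1/0.02056″ = 48.638 pc; d₂ = 1/p₂ = 1/0.01060″ = 94.34 pc.
M₁ = m₁ − 5 log₁₀ d₁ + 5 = 2.08 − 8.4349 + 5 = -1.3549.
M₂ = 9.05 − 9.8735 + 5 = 4.1765.
L₁/L₂ = 10^(0.4(M₂ − M₁)) = 10^(0.4 × 5.5314) = 10^2.21256 = 163.14.

L₁/L₂ = 163.1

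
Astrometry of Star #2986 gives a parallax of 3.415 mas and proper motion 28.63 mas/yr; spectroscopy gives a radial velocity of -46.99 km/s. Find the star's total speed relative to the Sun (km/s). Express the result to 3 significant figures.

d = 1/p = 1/0.003415″ = 292.83 pc.
μ = 28.63 mas/yr = 0.02863 ″/yr.
v_t = 4.740 μ d = 4.740 × 0.02863 × 292.83 = 39.739 km/s.
v = √(v_r² + v_t²) = √((-46.99)² + 39.739²) = √3787.25 = 61.541 km/s.

61.5 km/s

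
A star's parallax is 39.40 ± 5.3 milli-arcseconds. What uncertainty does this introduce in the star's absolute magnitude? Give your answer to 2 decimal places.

σ_M = 0.29 mag

M = m − 5 log₁₀ d + 5 = m + 5 log₁₀ p + 5, so ∂M/∂p = 5/(p ln 10).
σ_M = (5/ln 10) · (σ_p/p) = 2.1715 × 5.3/39.40 = 2.1715 × 0.13452 = 0.29211.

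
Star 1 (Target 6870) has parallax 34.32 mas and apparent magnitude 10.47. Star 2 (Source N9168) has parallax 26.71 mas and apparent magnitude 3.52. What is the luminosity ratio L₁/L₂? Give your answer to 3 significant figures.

L₁/L₂ = 0.00101

d₁ = 1/p₁ = 1/0.03432″ = 29.138 pc; d₂ = 1/p₂ = 1/0.02671″ = 37.439 pc.
M₁ = m₁ − 5 log₁₀ d₁ + 5 = 10.47 − 7.3223 + 5 = 8.1477.
M₂ = 3.52 − 7.8666 + 5 = 0.6534.
L₁/L₂ = 10^(0.4(M₂ − M₁)) = 10^(0.4 × (-7.4943)) = 10^(-2.99772) = 0.0010053.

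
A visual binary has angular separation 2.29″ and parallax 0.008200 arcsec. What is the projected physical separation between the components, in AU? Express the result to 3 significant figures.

279 AU

d = 1/p = 1/0.008200″ = 121.95 pc.
At distance d (pc), an angle of θ arcsec spans θ·d AU: s = 2.29 × 121.95 = 279.27 AU.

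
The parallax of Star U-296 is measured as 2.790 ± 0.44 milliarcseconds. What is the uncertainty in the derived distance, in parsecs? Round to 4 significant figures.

56.53 pc

d = 1/p, so σ_d = σ_p / p².
σ_d = 0.000440 / (0.002790)² = 0.000440 / 0.0000077841 = 56.525 pc.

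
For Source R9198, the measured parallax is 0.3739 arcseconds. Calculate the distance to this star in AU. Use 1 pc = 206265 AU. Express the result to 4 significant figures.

d = 1/p = 1/0.3739 = 2.6745 pc.
In AU: 2.6745 × 206265 = 5.5166 × 10^5 AU.

551700 AU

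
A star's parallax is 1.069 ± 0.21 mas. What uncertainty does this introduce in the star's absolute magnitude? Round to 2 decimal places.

σ_M = 0.43 mag

M = m − 5 log₁₀ d + 5 = m + 5 log₁₀ p + 5, so ∂M/∂p = 5/(p ln 10).
σ_M = (5/ln 10) · (σ_p/p) = 2.1715 × 0.21/1.069 = 2.1715 × 0.19645 = 0.42659.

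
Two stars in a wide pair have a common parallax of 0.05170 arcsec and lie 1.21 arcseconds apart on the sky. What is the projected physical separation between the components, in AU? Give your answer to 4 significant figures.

23.40 AU

d = 1/p = 1/0.05170″ = 19.342 pc.
At distance d (pc), an angle of θ arcsec spans θ·d AU: s = 1.21 × 19.342 = 23.404 AU.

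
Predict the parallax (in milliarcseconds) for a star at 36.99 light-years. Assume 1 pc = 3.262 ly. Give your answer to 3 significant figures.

d = 36.99 ly ÷ 3.262 = 11.34 pc.
p = 1/d = 1/11.34 = 0.088183 arcsec.
= 0.088183 × 1000 = 88.183 mas.

88.2 mas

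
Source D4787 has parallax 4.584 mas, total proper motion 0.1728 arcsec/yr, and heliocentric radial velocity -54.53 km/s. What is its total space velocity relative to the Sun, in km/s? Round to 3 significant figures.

d = 1/p = 1/0.004584″ = 218.15 pc.
v_t = 4.740 μ d = 4.740 × 0.1728 × 218.15 = 178.68 km/s.
v = √(v_r² + v_t²) = √((-54.53)² + 178.68²) = √34900.1 = 186.82 km/s.

187 km/s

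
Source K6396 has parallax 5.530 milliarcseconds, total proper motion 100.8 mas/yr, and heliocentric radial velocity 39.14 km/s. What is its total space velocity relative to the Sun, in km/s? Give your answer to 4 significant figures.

94.85 km/s

d = 1/p = 1/0.005530″ = 180.83 pc.
μ = 100.8 mas/yr = 0.1008 ″/yr.
v_t = 4.740 μ d = 4.740 × 0.1008 × 180.83 = 86.399 km/s.
v = √(v_r² + v_t²) = √(39.14² + 86.399²) = √8996.73 = 94.851 km/s.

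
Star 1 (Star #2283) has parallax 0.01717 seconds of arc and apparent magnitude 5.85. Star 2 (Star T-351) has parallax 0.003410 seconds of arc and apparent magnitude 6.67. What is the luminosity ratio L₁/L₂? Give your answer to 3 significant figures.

d₁ = 1/p₁ = 1/0.01717″ = 58.241 pc; d₂ = 1/p₂ = 1/0.003410″ = 293.26 pc.
M₁ = m₁ − 5 log₁₀ d₁ + 5 = 5.85 − 8.8261 + 5 = 2.0239.
M₂ = 6.67 − 12.3363 + 5 = -0.6663.
L₁/L₂ = 10^(0.4(M₂ − M₁)) = 10^(0.4 × (-2.6902)) = 10^(-1.07608) = 0.083931.

L₁/L₂ = 0.0839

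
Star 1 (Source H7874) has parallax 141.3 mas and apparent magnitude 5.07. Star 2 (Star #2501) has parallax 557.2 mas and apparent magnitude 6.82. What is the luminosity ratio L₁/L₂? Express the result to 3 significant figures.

L₁/L₂ = 77.9

d₁ = 1/p₁ = 1/0.1413″ = 7.0771 pc; d₂ = 1/p₂ = 1/0.5572″ = 1.7947 pc.
M₁ = m₁ − 5 log₁₀ d₁ + 5 = 5.07 − 4.2493 + 5 = 5.8207.
M₂ = 6.82 − 1.2700 + 5 = 10.5500.
L₁/L₂ = 10^(0.4(M₂ − M₁)) = 10^(0.4 × 4.7293) = 10^1.89172 = 77.933.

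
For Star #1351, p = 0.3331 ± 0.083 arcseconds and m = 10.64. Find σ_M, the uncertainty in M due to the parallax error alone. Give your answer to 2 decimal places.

σ_M = 0.54 mag

M = m − 5 log₁₀ d + 5 = m + 5 log₁₀ p + 5, so ∂M/∂p = 5/(p ln 10).
σ_M = (5/ln 10) · (σ_p/p) = 2.1715 × 0.083/0.3331 = 2.1715 × 0.24917 = 0.54107.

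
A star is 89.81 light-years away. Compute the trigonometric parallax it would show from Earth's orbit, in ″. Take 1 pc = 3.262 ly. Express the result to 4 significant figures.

0.03632 ″

d = 89.81 ly ÷ 3.262 = 27.532 pc.
p = 1/d = 1/27.532 = 0.036321 arcsec.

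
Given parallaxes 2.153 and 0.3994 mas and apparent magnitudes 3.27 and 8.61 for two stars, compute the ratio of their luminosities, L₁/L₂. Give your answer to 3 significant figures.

L₁/L₂ = 4.71

d₁ = 1/p₁ = 1/0.002153″ = 464.47 pc; d₂ = 1/p₂ = 1/0.0003994″ = 2503.8 pc.
M₁ = m₁ − 5 log₁₀ d₁ + 5 = 3.27 − 13.3348 + 5 = -5.0648.
M₂ = 8.61 − 16.9930 + 5 = -3.3830.
L₁/L₂ = 10^(0.4(M₂ − M₁)) = 10^(0.4 × 1.6818) = 10^0.67272 = 4.7067.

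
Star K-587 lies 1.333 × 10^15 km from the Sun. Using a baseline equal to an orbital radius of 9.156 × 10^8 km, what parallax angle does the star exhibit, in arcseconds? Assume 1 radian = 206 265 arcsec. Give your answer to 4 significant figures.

θ ≈ B/d = (9.156 × 10^8) / (1.333 × 10^15) = 6.8687 × 10^-7 rad.
In arcseconds: 6.8687 × 10^-7 × 206265 = 0.14168″.

0.1417 arcsec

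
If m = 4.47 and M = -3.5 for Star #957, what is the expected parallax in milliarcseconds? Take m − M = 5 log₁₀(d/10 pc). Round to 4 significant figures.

2.547 mas

m − M = 4.47 − (-3.5) = 7.97.
d = 10^((m−M)/5 + 1) = 10^2.594 = 392.64 pc.
p = 1/d = 1/392.64 = 0.0025469 arcsec = 2.5469 mas.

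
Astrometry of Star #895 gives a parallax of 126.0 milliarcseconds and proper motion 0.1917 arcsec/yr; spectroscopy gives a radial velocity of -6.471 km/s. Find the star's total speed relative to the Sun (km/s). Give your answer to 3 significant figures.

9.69 km/s

d = 1/p = 1/0.1260″ = 7.9365 pc.
v_t = 4.740 μ d = 4.740 × 0.1917 × 7.9365 = 7.2116 km/s.
v = √(v_r² + v_t²) = √((-6.471)² + 7.2116²) = √93.881 = 9.6892 km/s.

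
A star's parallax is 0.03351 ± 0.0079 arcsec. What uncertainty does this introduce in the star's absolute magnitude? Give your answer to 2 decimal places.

σ_M = 0.51 mag

M = m − 5 log₁₀ d + 5 = m + 5 log₁₀ p + 5, so ∂M/∂p = 5/(p ln 10).
σ_M = (5/ln 10) · (σ_p/p) = 2.1715 × 0.0079/0.03351 = 2.1715 × 0.23575 = 0.51193.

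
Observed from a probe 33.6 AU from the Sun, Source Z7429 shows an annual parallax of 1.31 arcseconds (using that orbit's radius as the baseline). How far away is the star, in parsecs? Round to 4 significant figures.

With baseline B (in AU) and parallax p (in arcsec), d = B/p parsecs.
d = 33.6 / 1.31 = 25.649 pc.

25.65 pc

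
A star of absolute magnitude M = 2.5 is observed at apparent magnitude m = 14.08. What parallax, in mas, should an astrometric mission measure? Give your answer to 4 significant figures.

0.4831 mas

m − M = 14.08 − 2.5 = 11.58.
d = 10^((m−M)/5 + 1) = 10^3.316 = 2070.1 pc.
p = 1/d = 1/2070.1 = 0.00048307 arcsec = 0.48307 mas.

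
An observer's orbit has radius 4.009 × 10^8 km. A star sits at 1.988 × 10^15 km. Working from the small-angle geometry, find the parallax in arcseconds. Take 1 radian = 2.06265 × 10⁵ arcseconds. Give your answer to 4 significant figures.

θ ≈ B/d = (4.009 × 10^8) / (1.988 × 10^15) = 2.0166 × 10^-7 rad.
In arcseconds: 2.0166 × 10^-7 × 206265 = 0.041595″.

0.04160 arcsec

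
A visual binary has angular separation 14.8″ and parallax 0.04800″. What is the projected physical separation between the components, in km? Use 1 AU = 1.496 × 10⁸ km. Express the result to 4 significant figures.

d = 1/p = 1/0.04800″ = 20.833 pc.
At distance d (pc), an angle of θ arcsec spans θ·d AU: s = 14.8 × 20.833 = 308.33 AU.
= 308.33 × 1.496 × 10⁸ km = 4.6126 × 10^10 km.

4.613 × 10^10 km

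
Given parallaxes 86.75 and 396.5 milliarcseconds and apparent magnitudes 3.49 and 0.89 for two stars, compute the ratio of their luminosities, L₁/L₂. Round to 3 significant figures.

d₁ = 1/p₁ = 1/0.08675″ = 11.527 pc; d₂ = 1/p₂ = 1/0.3965″ = 2.5221 pc.
M₁ = m₁ − 5 log₁₀ d₁ + 5 = 3.49 − 5.3086 + 5 = 3.1814.
M₂ = 0.89 − 2.0088 + 5 = 3.8812.
L₁/L₂ = 10^(0.4(M₂ − M₁)) = 10^(0.4 × 0.6998) = 10^0.27992 = 1.9051.

L₁/L₂ = 1.91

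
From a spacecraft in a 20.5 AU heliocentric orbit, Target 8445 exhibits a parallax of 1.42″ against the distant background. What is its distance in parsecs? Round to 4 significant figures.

With baseline B (in AU) and parallax p (in arcsec), d = B/p parsecs.
d = 20.5 / 1.42 = 14.437 pc.

14.44 pc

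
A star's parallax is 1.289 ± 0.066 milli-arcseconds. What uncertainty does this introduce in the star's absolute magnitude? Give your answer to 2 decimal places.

M = m − 5 log₁₀ d + 5 = m + 5 log₁₀ p + 5, so ∂M/∂p = 5/(p ln 10).
σ_M = (5/ln 10) · (σ_p/p) = 2.1715 × 0.066/1.289 = 2.1715 × 0.051202 = 0.11119.

σ_M = 0.11 mag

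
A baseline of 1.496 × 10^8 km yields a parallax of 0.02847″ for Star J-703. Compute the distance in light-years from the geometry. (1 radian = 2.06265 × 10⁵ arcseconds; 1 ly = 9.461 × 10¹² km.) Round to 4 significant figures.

θ = 0.02847″ = 0.02847/206265 = 1.3803 × 10^-7 rad.
d = B/θ = (1.496 × 10^8) / (1.3803 × 10^-7) = 1.0838 × 10^15 km = (1.0838 × 10^15) / (9.461 × 10^12) ly = 114.55 ly.

114.6 ly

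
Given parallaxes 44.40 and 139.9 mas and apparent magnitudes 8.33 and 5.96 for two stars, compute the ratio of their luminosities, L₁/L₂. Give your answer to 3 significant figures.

d₁ = 1/p₁ = 1/0.04440″ = 22.523 pc; d₂ = 1/p₂ = 1/0.1399″ = 7.148 pc.
M₁ = m₁ − 5 log₁₀ d₁ + 5 = 8.33 − 6.7631 + 5 = 6.5669.
M₂ = 5.96 − 4.2709 + 5 = 6.6891.
L₁/L₂ = 10^(0.4(M₂ − M₁)) = 10^(0.4 × 0.1222) = 10^0.04888 = 1.1191.

L₁/L₂ = 1.12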